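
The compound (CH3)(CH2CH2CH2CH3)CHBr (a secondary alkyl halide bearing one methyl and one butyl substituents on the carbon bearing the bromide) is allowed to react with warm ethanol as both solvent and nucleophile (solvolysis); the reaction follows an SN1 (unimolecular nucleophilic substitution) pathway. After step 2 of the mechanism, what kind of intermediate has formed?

oxonium ion

Step 1: The C–Br bond breaks with both electrons going to the bromide; Br⁻ leaves and a secondary carbocation remains.
Step 2: A lone pair on the oxygen of CH3CH2OH attacks the carbocation, forming a new C–O σ-bond and an oxonium ion.
After step 2 the species present is an oxonium ion.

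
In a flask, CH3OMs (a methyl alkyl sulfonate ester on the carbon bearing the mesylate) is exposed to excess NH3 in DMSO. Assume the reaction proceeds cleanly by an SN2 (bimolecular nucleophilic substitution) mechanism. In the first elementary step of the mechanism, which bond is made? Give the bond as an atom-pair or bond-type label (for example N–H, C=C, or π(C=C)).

Step 1: A lone pair on the N of NH3 attacks the α-carbon from the back side while the C–O bond breaks; both bonding electrons leave with MsO⁻. The product of this concerted step is an alkylammonium ion.
The bond formed in this step is the C–N bond.

C–N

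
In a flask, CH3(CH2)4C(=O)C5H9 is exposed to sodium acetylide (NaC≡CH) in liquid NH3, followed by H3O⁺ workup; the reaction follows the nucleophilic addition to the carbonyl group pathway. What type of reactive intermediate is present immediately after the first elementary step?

Step 1: A lone pair / filled orbital on HC≡C⁻ attacks the electrophilic carbonyl carbon; the π(C=O) electrons shift onto oxygen, producing a tetrahedral alkoxide intermediate.
After step 1 the species present is a tetrahedral alkoxide intermediate.

tetrahedral alkoxide intermediate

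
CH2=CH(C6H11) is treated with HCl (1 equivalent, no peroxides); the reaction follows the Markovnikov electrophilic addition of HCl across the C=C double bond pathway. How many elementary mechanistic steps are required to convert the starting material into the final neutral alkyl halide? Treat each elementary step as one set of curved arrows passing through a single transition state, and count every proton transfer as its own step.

3

Step 1: Electrophilic addition begins with the π(C=C) electrons forming a bond to the proton of HCl. Following Markovnikov's rule, the resulting cation is secondary. The H–Cl bond breaks heterolytically, releasing Cl⁻.
Step 2: A hydride (H with its bonding pair) migrates from the adjacent cyclohexyl carbon to the cationic centre — a 1,2-hydride shift — upgrading the secondary cation to a tertiary one.
Step 3: Nucleophilic attack by Cl⁻ on the carbocation completes the addition, giving R–Cl.
Total: 3 elementary steps.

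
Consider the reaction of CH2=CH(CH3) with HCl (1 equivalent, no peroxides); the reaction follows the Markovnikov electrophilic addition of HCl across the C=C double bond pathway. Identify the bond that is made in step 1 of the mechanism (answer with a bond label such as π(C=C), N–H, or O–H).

Step 1: Protonation of the alkene by HCl: the π bond acts as the nucleophile and picks up H⁺, giving the more stable (Markovnikov) secondary carbocation. The H–Cl bond breaks heterolytically, releasing Cl⁻.
The bond formed in this step is the C–H bond.

C–H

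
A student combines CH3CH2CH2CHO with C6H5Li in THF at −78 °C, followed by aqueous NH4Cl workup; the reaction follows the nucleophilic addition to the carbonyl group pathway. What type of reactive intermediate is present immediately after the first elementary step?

tetrahedral alkoxide intermediate

Step 1: the carbanion-like carbon of C6H5Li attacks the sp² carbonyl carbon; the C=O π bond breaks and the electrons end up as a lone pair on the alkoxide oxygen of the tetrahedral intermediate.
After step 1 the species present is a tetrahedral alkoxide intermediate.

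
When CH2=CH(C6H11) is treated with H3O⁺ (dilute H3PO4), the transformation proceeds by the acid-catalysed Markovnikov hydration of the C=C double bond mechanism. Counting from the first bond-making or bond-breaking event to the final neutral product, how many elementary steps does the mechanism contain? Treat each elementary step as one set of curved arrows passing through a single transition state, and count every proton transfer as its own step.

4

Step 1: Electrophilic addition begins with the π(C=C) electrons forming a bond to the proton of H3O⁺. Following Markovnikov's rule, the resulting cation is secondary. H2O is released.
Step 2: Carbocation rearrangement: a 1,2-hydride shift from the adjacent cyclohexyl carbon converts the initially-formed secondary cation into the more stable tertiary cation.
Step 3: Water acts as the nucleophile: an oxygen lone pair bonds to the cationic carbon, giving an oxonium-ion intermediate.
Step 4: Proton transfer from the O–H of the oxonium ion to H2O completes the catalytic cycle and yields the alcohol.
Total: 4 elementary steps.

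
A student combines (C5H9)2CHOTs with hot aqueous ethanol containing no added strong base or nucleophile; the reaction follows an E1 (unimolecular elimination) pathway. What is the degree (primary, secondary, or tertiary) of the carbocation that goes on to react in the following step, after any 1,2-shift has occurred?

Step 1: Ionisation: the C–O σ-bond cleaves heterolytically; both bonding electrons depart with TsO⁻, leaving a secondary carbocation at the α-carbon.
Step 2: Carbocation rearrangement: a 1,2-hydride shift from the adjacent cyclopentyl carbon converts the initially-formed secondary cation into the more stable tertiary cation.
The cation rearranges from secondary to tertiary via a 1,2-hydride shift from the adjacent cyclopentyl carbon; the tertiary cation is what reacts next.

tertiary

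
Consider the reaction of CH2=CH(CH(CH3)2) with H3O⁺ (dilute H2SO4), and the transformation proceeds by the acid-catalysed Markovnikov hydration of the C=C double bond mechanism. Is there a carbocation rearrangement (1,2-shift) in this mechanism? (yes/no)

yes

The first-formed carbocation is secondary.
The adjacent isopropyl carbon already bears 2 other carbon substituents and has a hydrogen to migrate; after a 1,2-hydride shift from that carbon the positive charge sits on a tertiary centre.
Tertiary is more stable than secondary, so the shift occurs.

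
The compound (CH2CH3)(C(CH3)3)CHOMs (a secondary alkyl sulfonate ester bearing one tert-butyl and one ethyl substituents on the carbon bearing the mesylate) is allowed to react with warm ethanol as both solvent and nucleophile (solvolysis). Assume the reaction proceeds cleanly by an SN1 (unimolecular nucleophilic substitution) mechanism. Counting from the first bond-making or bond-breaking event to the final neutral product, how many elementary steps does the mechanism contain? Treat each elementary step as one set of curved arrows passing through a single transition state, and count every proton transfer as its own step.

4

Step 1: Ionisation: the C–O σ-bond cleaves heterolytically; both bonding electrons depart with MsO⁻, leaving a secondary carbocation at the α-carbon.
Step 2: A methyl group with its bonding pair migrates from the adjacent tert-butyl carbon to the cationic centre — a 1,2-methyl shift — upgrading the secondary cation to a tertiary one.
Step 3: A lone pair on the oxygen of CH3CH2OH attacks the carbocation, forming a new C–O σ-bond and an oxonium ion.
Step 4: A second solvent molecule removes the proton on oxygen, giving the neutral ether product.
Total: 4 elementary steps.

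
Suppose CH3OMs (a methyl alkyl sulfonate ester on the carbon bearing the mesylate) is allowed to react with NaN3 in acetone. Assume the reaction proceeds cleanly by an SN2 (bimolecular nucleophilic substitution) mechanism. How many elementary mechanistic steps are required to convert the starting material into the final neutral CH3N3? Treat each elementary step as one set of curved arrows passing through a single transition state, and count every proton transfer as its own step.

1

Step 1: N3⁻ attacks the back face of the α-carbon while MsO⁻ departs with the C–O bonding pair — a single concerted displacement through a pentacoordinate transition state.
Total: 1 elementary step.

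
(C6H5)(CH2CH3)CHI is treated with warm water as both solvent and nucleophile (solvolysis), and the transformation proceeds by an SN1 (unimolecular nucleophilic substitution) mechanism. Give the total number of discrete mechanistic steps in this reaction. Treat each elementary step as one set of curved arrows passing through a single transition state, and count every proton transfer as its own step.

Step 1: Ionisation: the C–I σ-bond cleaves heterolytically; both bonding electrons depart with I⁻, leaving a secondary carbocation at the α-carbon.
(No 1,2-shift: no single shift to an adjacent carbon would give a more stable cation.)
Step 2: A lone pair on the oxygen of H2O attacks the carbocation, forming a new C–O σ-bond and an oxonium ion.
Step 3: Proton transfer from the O–H of the oxonium ion to a solvent molecule delivers the neutral alcohol.
Total: 3 elementary steps.

3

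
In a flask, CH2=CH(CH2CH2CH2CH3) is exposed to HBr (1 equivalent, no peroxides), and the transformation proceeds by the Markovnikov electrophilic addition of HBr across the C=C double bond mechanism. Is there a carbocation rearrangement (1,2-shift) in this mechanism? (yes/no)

The first-formed carbocation is secondary.
No single 1,2-shift to an adjacent carbon would produce a more-substituted cation than the one already present, so no rearrangement occurs.

no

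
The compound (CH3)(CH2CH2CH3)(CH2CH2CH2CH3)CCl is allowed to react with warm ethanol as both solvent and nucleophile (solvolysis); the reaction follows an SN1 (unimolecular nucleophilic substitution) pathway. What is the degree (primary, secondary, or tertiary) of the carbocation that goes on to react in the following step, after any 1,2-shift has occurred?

tertiary

Step 1: The C–Cl bond breaks with both electrons going to the chloride; Cl⁻ leaves and a tertiary carbocation remains.
No single 1,2-shift to an adjacent carbon would give a more-substituted cation, so no rearrangement occurs.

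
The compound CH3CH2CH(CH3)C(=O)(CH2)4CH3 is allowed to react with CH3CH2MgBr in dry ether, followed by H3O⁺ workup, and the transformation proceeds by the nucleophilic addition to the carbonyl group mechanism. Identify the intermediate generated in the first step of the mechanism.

Step 1: the carbanion-like carbon of CH3CH2MgBr attacks the sp² carbonyl carbon; the C=O π bond breaks and the electrons end up as a lone pair on the alkoxide oxygen of the tetrahedral intermediate.
After step 1 the species present is a tetrahedral alkoxide intermediate.

tetrahedral alkoxide intermediate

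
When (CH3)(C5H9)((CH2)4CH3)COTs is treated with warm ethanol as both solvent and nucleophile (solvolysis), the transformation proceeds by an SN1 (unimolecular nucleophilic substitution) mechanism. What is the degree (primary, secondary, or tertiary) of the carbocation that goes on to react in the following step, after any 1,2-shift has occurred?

tertiary

Step 1: Unassisted departure of TsO⁻ (taking the C–O bonding pair) generates a tertiary carbocation.
No single 1,2-shift to an adjacent carbon would give a more-substituted cation, so no rearrangement occurs.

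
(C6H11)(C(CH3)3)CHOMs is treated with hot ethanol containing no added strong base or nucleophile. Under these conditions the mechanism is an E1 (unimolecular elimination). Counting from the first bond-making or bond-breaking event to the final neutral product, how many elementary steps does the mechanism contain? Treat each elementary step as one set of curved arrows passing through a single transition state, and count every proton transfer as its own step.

3

Step 1: Ionisation: the C–O σ-bond cleaves heterolytically; both bonding electrons depart with MsO⁻, leaving a secondary carbocation at the α-carbon.
Step 2: A hydride (H with its bonding pair) migrates from the adjacent cyclohexyl carbon to the cationic centre — a 1,2-hydride shift — upgrading the secondary cation to a tertiary one.
Step 3: An ethanol molecule (solvent) deprotonates a β-carbon; as the C–H bond breaks, those electrons form the new alkene π bond.
Total: 3 elementary steps.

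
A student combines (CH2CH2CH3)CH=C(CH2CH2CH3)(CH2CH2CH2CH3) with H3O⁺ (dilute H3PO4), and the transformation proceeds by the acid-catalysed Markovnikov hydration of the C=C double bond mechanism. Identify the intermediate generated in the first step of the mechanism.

Step 1: Protonation of the alkene by H3O⁺: the π bond acts as the nucleophile and picks up H⁺, giving the more stable (Markovnikov) tertiary carbocation. H2O is released.
After step 1 the species present is a tertiary carbocation.

tertiary carbocation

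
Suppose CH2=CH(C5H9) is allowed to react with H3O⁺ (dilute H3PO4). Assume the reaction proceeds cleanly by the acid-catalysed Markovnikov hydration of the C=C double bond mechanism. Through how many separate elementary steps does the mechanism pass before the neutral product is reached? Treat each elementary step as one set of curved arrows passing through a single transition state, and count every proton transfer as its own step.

Step 1: Electrophilic addition begins with the π(C=C) electrons forming a bond to the proton of H3O⁺. Following Markovnikov's rule, the resulting cation is secondary. H2O is released.
Step 2: A 1,2-hydride shift from the adjacent cyclopentyl carbon moves the positive charge from the secondary centre to an adjacent carbon, generating a more stable tertiary carbocation.
Step 3: Water acts as the nucleophile: an oxygen lone pair bonds to the cationic carbon, giving an oxonium-ion intermediate.
Step 4: Proton transfer from the O–H of the oxonium ion to H2O completes the catalytic cycle and yields the alcohol.
Total: 4 elementary steps.

4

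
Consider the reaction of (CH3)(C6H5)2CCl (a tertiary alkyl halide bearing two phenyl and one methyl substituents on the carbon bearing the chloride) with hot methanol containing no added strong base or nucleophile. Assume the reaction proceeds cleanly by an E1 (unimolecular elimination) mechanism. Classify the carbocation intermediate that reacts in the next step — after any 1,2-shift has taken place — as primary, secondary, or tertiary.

Step 1: Ionisation: the C–Cl σ-bond cleaves heterolytically; both bonding electrons depart with Cl⁻, leaving a tertiary carbocation at the α-carbon.
No single 1,2-shift to an adjacent carbon would give a more-substituted cation, so no rearrangement occurs.

tertiary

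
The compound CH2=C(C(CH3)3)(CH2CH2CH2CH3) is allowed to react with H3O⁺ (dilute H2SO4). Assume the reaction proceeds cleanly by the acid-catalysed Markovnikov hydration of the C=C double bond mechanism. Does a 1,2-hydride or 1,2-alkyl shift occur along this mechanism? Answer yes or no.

no

The first-formed carbocation is tertiary.
No single 1,2-shift to an adjacent carbon would produce a more-substituted cation than the one already present, so no rearrangement occurs.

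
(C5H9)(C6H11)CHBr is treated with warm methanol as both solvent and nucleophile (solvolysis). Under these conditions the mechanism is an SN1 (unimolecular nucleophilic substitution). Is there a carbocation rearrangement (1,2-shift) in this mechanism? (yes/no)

yes

The first-formed carbocation is secondary.
The adjacent cyclohexyl carbon already bears 2 other carbon substituents and has a hydrogen to migrate; after a 1,2-hydride shift from that carbon the positive charge sits on a tertiary centre.
Tertiary is more stable than secondary, so the shift occurs.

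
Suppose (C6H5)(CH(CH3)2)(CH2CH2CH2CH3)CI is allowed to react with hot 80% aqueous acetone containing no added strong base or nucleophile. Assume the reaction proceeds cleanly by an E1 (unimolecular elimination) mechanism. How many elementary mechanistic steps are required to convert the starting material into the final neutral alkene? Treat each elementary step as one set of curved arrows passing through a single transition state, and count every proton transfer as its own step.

Step 1: The C–I bond breaks with both electrons going to the iodide; I⁻ leaves and a tertiary carbocation remains.
(No 1,2-shift: no single shift to an adjacent carbon would give a more stable cation.)
Step 2: A water molecule (solvent) deprotonates a β-carbon; as the C–H bond breaks, those electrons form the new alkene π bond.
Total: 2 elementary steps.

2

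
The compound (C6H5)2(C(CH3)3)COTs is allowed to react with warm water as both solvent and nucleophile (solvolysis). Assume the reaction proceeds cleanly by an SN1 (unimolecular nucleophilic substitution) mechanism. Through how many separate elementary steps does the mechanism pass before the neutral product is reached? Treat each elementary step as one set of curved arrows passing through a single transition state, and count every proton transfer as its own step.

3

Step 1: Ionisation: the C–O σ-bond cleaves heterolytically; both bonding electrons depart with TsO⁻, leaving a tertiary carbocation at the α-carbon.
(No 1,2-shift: no single shift to an adjacent carbon would give a more stable cation.)
Step 2: H2O donates an oxygen lone pair into the empty p orbital of the cation, giving a protonated alcohol (an oxonium ion).
Step 3: Proton transfer from the O–H of the oxonium ion to a solvent molecule delivers the neutral alcohol.
Total: 3 elementary steps.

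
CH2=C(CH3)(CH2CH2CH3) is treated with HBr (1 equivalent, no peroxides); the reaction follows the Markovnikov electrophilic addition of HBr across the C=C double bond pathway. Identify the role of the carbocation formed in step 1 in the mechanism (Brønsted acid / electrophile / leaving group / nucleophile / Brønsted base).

Step 2: Nucleophilic attack by Br⁻ on the carbocation completes the addition, giving R–Br.
The carbocation formed in step 1 accepts an electron pair into an empty or π* orbital — it is the electrophile.

electrophile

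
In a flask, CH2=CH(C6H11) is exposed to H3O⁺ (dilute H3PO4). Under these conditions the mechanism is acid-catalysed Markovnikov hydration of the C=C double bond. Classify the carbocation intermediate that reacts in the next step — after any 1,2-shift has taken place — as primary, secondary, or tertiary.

Step 1: Electrophilic addition begins with the π(C=C) electrons forming a bond to the proton of H3O⁺. Following Markovnikov's rule, the resulting cation is secondary. H2O is released.
Step 2: Carbocation rearrangement: a 1,2-hydride shift from the adjacent cyclohexyl carbon converts the initially-formed secondary cation into the more stable tertiary cation.
The cation rearranges from secondary to tertiary via a 1,2-hydride shift from the adjacent cyclohexyl carbon; the tertiary cation is what reacts next.

tertiary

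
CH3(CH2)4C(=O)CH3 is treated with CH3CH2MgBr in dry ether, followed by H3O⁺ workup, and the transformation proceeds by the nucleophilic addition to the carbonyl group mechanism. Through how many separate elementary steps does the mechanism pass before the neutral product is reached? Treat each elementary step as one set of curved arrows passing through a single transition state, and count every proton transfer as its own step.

Step 1: A lone pair / filled orbital on the carbanion-like carbon of CH3CH2MgBr attacks the electrophilic carbonyl carbon; the π(C=O) electrons shift onto oxygen, producing a tetrahedral alkoxide intermediate.
Step 2: On H3O⁺ workup the alkoxide oxygen is protonated, giving an alcohol.
Total: 2 elementary steps.

2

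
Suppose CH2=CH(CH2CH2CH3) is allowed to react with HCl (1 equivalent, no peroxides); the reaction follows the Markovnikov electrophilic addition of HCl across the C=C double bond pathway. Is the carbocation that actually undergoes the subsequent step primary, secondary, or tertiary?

Step 1: Electrophilic addition begins with the π(C=C) electrons forming a bond to the proton of HCl. Following Markovnikov's rule, the resulting cation is secondary. The H–Cl bond breaks heterolytically, releasing Cl⁻.
No single 1,2-shift to an adjacent carbon would give a more-substituted cation, so no rearrangement occurs.

secondary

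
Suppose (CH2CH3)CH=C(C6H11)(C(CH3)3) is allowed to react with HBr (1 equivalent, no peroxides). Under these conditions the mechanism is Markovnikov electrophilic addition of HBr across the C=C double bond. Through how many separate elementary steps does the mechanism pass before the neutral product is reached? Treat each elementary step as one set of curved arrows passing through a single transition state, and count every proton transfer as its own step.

Step 1: Electrophilic addition begins with the π(C=C) electrons forming a bond to the proton of HBr. Following Markovnikov's rule, the resulting cation is tertiary. The H–Br bond breaks heterolytically, releasing Br⁻.
(No 1,2-shift: no single shift to an adjacent carbon would give a more stable cation.)
Step 2: Br⁻ captures the cation: a lone pair on Br⁻ fills the empty p orbital, producing the alkyl halide product.
Total: 2 elementary steps.

2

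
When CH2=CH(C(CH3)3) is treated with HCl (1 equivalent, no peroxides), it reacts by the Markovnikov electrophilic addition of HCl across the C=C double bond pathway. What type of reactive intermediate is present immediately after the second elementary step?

tertiary carbocation

Step 1: Electrophilic addition begins with the π(C=C) electrons forming a bond to the proton of HCl. Following Markovnikov's rule, the resulting cation is secondary. The H–Cl bond breaks heterolytically, releasing Cl⁻.
Step 2: A methyl group with its bonding pair migrates from the adjacent tert-butyl carbon to the cationic centre — a 1,2-methyl shift — upgrading the secondary cation to a tertiary one.
After step 2 the species present is a tertiary carbocation.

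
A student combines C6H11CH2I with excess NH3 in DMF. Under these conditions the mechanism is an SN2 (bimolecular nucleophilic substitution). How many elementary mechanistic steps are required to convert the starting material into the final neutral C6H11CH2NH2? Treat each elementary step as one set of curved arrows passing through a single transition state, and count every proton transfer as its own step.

Step 1: A lone pair on the N of NH3 attacks the α-carbon from the back side while the C–I bond breaks; both bonding electrons leave with I⁻. The product of this concerted step is an alkylammonium ion.
Step 2: A second equivalent of NH3 removes a proton from the N, giving the neutral product.
Total: 2 elementary steps.

2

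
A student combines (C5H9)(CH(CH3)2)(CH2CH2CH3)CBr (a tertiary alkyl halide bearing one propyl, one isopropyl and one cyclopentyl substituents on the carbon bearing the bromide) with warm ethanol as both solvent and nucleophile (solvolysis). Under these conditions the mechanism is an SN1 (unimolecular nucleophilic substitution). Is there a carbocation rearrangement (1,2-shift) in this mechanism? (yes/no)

no

The first-formed carbocation is tertiary.
No single 1,2-shift to an adjacent carbon would produce a more-substituted cation than the one already present, so no rearrangement occurs.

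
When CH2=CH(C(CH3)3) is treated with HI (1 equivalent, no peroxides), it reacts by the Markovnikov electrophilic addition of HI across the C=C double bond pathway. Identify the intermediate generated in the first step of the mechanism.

Step 1: Electrophilic addition begins with the π(C=C) electrons forming a bond to the proton of HI. Following Markovnikov's rule, the resulting cation is secondary. The H–I bond breaks heterolytically, releasing I⁻.
After step 1 the species present is a secondary carbocation.

secondary carbocation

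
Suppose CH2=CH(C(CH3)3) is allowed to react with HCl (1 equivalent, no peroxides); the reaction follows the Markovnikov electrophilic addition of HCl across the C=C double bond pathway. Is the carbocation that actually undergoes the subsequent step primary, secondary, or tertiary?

Step 1: The π electrons of the C=C bond attack a proton of HCl; Markovnikov addition places the new C–H on the less-substituted alkene carbon, so the positive charge ends up on the more-substituted carbon — a secondary carbocation. The H–Cl bond breaks heterolytically, releasing Cl⁻.
Step 2: A methyl group with its bonding pair migrates from the adjacent tert-butyl carbon to the cationic centre — a 1,2-methyl shift — upgrading the secondary cation to a tertiary one.
The cation rearranges from secondary to tertiary via a 1,2-methyl shift from the adjacent tert-butyl carbon; the tertiary cation is what reacts next.

tertiary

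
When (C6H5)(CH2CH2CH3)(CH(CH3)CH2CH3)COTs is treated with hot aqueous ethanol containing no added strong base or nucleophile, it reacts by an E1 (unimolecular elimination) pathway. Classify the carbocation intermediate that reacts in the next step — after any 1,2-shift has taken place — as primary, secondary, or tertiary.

Step 1: Rate-determining heterolysis of the C–O bond gives TsO⁻ and a tertiary carbocation.
No single 1,2-shift to an adjacent carbon would give a more-substituted cation, so no rearrangement occurs.

tertiary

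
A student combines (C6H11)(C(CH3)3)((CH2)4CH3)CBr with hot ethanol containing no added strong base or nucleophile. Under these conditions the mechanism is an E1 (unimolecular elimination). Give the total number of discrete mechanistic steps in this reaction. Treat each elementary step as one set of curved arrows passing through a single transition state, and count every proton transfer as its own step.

Step 1: The C–Br bond breaks with both electrons going to the bromide; Br⁻ leaves and a tertiary carbocation remains.
(No 1,2-shift: no single shift to an adjacent carbon would give a more stable cation.)
Step 2: An ethanol molecule (solvent) deprotonates a β-carbon; as the C–H bond breaks, those electrons form the new alkene π bond.
Total: 2 elementary steps.

2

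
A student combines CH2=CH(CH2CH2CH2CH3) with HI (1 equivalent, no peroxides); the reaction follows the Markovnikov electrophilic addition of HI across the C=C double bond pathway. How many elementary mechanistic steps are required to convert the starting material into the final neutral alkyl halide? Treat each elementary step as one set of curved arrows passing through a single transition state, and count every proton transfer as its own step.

Step 1: Protonation of the alkene by HI: the π bond acts as the nucleophile and picks up H⁺, giving the more stable (Markovnikov) secondary carbocation. The H–I bond breaks heterolytically, releasing I⁻.
(No 1,2-shift: no single shift to an adjacent carbon would give a more stable cation.)
Step 2: I⁻ captures the cation: a lone pair on I⁻ fills the empty p orbital, producing the alkyl halide product.
Total: 2 elementary steps.

2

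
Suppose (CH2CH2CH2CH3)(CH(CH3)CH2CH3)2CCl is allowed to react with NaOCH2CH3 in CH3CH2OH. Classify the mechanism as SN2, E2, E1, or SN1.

Conditions: a strong base with a tertiary substrate bearing a β-hydrogen.
These conditions are the textbook signature of the E2 pathway.
A strong (often hindered) base removes a β-H in concert with loss of the leaving group — bimolecular elimination.

E2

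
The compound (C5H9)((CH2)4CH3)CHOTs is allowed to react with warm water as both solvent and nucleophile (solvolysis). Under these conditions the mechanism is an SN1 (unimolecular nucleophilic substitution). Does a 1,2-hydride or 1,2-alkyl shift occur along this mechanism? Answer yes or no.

yes

The first-formed carbocation is secondary.
The adjacent cyclopentyl carbon already bears 2 other carbon substituents and has a hydrogen to migrate; after a 1,2-hydride shift from that carbon the positive charge sits on a tertiary centre.
Tertiary is more stable than secondary, so the shift occurs.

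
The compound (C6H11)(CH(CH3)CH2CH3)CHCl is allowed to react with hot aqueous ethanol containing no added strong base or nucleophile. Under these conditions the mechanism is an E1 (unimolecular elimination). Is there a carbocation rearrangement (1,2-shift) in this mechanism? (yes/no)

The first-formed carbocation is secondary.
The adjacent sec-butyl carbon already bears 2 other carbon substituents and has a hydrogen to migrate; after a 1,2-hydride shift from that carbon the positive charge sits on a tertiary centre.
Tertiary is more stable than secondary, so the shift occurs.

yes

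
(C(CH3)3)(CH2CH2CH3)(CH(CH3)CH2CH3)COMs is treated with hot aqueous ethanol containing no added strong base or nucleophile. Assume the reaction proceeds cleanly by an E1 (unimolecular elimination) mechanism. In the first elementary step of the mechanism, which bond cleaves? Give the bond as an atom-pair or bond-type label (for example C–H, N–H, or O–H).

C–O

Step 1: The C–O bond breaks with both electrons going to the mesylate; MsO⁻ leaves and a tertiary carbocation remains.
The bond broken in this step is the C–O bond.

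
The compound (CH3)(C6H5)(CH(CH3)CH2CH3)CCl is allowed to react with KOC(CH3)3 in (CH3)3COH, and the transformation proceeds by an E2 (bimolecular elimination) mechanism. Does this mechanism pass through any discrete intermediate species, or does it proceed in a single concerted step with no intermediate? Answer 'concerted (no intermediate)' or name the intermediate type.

The strong base (CH3)3CO⁻ removes a β-hydrogen; in the same concerted event the electrons of the breaking C–H bond form the new π(C=C) bond and the C–Cl σ-bond breaks, expelling Cl⁻. Anti-periplanar geometry; one transition state.
All bond changes occur in one transition state; no discrete intermediate is formed.

concerted (no intermediate)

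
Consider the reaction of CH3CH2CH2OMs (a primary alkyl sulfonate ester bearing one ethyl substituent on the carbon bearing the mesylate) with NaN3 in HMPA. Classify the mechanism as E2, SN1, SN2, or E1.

Conditions: a primary substrate with a strong nucleophile in the polar aprotic solvent HMPA.
These conditions are the textbook signature of the SN2 pathway.
An unhindered substrate with a strong nucleophile in a polar aprotic solvent favours one-step backside displacement.

SN2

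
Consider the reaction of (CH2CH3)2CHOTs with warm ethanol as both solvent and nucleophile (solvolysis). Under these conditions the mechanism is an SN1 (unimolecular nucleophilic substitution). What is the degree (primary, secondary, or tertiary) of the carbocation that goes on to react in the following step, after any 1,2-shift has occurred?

Step 1: Ionisation: the C–O σ-bond cleaves heterolytically; both bonding electrons depart with TsO⁻, leaving a secondary carbocation at the α-carbon.
No single 1,2-shift to an adjacent carbon would give a more-substituted cation, so no rearrangement occurs.

secondary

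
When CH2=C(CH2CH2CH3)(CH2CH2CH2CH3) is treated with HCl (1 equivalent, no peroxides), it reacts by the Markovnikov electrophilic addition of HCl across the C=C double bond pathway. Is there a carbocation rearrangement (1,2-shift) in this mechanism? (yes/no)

The first-formed carbocation is tertiary.
No single 1,2-shift to an adjacent carbon would produce a more-substituted cation than the one already present, so no rearrangement occurs.

no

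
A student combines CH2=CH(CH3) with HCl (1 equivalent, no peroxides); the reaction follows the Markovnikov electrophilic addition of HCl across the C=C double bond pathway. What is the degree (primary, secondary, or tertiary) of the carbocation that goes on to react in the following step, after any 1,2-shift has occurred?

secondary

Step 1: Electrophilic addition begins with the π(C=C) electrons forming a bond to the proton of HCl. Following Markovnikov's rule, the resulting cation is secondary. The H–Cl bond breaks heterolytically, releasing Cl⁻.
No single 1,2-shift to an adjacent carbon would give a more-substituted cation, so no rearrangement occurs.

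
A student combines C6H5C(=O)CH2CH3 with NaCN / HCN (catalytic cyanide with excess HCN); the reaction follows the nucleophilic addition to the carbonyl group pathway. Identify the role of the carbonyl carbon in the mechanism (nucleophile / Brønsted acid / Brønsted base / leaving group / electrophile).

electrophile

Step 1: CN⁻ attacks the sp² carbonyl carbon; the C=O π bond breaks and the electrons end up as a lone pair on the alkoxide oxygen of the tetrahedral intermediate.
The carbonyl carbon accepts an electron pair into an empty or π* orbital — it is the electrophile.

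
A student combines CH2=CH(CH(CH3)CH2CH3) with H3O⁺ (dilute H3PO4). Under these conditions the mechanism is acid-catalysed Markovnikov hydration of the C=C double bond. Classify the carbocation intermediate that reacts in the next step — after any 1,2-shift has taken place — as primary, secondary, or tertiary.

tertiary

Step 1: Electrophilic addition begins with the π(C=C) electrons forming a bond to the proton of H3O⁺. Following Markovnikov's rule, the resulting cation is secondary. H2O is released.
Step 2: Carbocation rearrangement: a 1,2-hydride shift from the adjacent sec-butyl carbon converts the initially-formed secondary cation into the more stable tertiary cation.
The cation rearranges from secondary to tertiary via a 1,2-hydride shift from the adjacent sec-butyl carbon; the tertiary cation is what reacts next.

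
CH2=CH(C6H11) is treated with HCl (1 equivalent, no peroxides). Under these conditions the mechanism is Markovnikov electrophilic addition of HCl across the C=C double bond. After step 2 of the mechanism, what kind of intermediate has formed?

tertiary carbocation

Step 1: The π electrons of the C=C bond attack a proton of HCl; Markovnikov addition places the new C–H on the less-substituted alkene carbon, so the positive charge ends up on the more-substituted carbon — a secondary carbocation. The H–Cl bond breaks heterolytically, releasing Cl⁻.
Step 2: A 1,2-hydride shift from the adjacent cyclohexyl carbon moves the positive charge from the secondary centre to an adjacent carbon, generating a more stable tertiary carbocation.
After step 2 the species present is a tertiary carbocation.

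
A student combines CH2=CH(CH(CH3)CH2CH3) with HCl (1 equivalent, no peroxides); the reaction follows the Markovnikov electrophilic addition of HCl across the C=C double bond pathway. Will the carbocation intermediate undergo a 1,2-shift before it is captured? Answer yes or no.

yes

The first-formed carbocation is secondary.
The adjacent sec-butyl carbon already bears 2 other carbon substituents and has a hydrogen to migrate; after a 1,2-hydride shift from that carbon the positive charge sits on a tertiary centre.
Tertiary is more stable than secondary, so the shift occurs.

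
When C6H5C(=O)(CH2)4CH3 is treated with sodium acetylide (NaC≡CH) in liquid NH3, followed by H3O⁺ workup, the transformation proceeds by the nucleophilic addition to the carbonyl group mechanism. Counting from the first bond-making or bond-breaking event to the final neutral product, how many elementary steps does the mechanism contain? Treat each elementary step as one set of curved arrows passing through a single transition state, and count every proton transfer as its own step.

Step 1: Nucleophilic addition: HC≡C⁻ adds to the carbonyl carbon, pushing the π(C=O) electron pair onto oxygen and giving a tetrahedral alkoxide.
Step 2: The alkoxide picks up a proton during H3O⁺ workup to yield a propargyl alcohol.
Total: 2 elementary steps.

2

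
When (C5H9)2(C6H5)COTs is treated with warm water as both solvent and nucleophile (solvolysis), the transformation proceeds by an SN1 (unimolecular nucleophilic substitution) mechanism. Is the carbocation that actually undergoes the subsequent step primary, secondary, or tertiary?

Step 1: Ionisation: the C–O σ-bond cleaves heterolytically; both bonding electrons depart with TsO⁻, leaving a tertiary carbocation at the α-carbon.
No single 1,2-shift to an adjacent carbon would give a more-substituted cation, so no rearrangement occurs.

tertiary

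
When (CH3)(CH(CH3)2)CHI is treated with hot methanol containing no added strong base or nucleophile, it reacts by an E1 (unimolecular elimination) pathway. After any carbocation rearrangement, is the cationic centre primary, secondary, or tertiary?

tertiary

Step 1: Unassisted departure of I⁻ (taking the C–I bonding pair) generates a secondary carbocation.
Step 2: A hydride (H with its bonding pair) migrates from the adjacent isopropyl carbon to the cationic centre — a 1,2-hydride shift — upgrading the secondary cation to a tertiary one.
The cation rearranges from secondary to tertiary via a 1,2-hydride shift from the adjacent isopropyl carbon; the tertiary cation is what reacts next.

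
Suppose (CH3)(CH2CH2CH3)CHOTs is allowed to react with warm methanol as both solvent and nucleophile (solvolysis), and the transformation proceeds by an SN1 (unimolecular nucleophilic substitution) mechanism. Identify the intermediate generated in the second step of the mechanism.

Step 1: Rate-determining heterolysis of the C–O bond gives TsO⁻ and a secondary carbocation.
Step 2: Nucleophilic capture: the oxygen of CH3OH bonds to the cationic carbon, producing an oxonium-ion intermediate.
After step 2 the species present is an oxonium ion.

oxonium ion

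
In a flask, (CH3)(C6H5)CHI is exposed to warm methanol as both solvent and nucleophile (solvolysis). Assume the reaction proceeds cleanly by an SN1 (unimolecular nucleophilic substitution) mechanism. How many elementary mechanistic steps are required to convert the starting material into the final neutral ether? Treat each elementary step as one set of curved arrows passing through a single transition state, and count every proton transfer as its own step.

Step 1: The C–I bond breaks with both electrons going to the iodide; I⁻ leaves and a secondary carbocation remains.
(No 1,2-shift: no single shift to an adjacent carbon would give a more stable cation.)
Step 2: A lone pair on the oxygen of CH3OH attacks the carbocation, forming a new C–O σ-bond and an oxonium ion.
Step 3: A second solvent molecule removes the proton on oxygen, giving the neutral ether product.
Total: 3 elementary steps.

3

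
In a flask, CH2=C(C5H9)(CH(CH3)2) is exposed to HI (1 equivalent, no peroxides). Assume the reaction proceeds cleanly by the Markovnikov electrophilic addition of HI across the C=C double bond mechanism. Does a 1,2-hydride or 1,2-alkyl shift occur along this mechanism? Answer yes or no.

no

The first-formed carbocation is tertiary.
No single 1,2-shift to an adjacent carbon would produce a more-substituted cation than the one already present, so no rearrangement occurs.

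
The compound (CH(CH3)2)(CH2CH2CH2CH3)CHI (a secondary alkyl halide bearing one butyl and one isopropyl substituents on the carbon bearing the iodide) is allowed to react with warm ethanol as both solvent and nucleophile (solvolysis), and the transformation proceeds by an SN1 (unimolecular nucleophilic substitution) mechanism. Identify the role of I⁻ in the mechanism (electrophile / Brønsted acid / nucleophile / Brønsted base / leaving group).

Step 1: Unassisted departure of I⁻ (taking the C–I bonding pair) generates a secondary carbocation.
I⁻ departs with both electrons of the breaking σ-bond — that is the definition of a leaving group.

leaving group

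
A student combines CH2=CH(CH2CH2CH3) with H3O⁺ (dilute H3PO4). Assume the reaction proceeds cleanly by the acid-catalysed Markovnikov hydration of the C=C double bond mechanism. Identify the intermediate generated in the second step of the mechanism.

oxonium ion

Step 1: Electrophilic addition begins with the π(C=C) electrons forming a bond to the proton of H3O⁺. Following Markovnikov's rule, the resulting cation is secondary. H2O is released.
Step 2: Water acts as the nucleophile: an oxygen lone pair bonds to the cationic carbon, giving an oxonium-ion intermediate.
After step 2 the species present is an oxonium ion.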